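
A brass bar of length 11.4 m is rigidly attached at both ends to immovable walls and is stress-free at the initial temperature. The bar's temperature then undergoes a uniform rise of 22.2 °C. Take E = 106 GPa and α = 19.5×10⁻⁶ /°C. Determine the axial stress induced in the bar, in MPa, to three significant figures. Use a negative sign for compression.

-45.9 MPa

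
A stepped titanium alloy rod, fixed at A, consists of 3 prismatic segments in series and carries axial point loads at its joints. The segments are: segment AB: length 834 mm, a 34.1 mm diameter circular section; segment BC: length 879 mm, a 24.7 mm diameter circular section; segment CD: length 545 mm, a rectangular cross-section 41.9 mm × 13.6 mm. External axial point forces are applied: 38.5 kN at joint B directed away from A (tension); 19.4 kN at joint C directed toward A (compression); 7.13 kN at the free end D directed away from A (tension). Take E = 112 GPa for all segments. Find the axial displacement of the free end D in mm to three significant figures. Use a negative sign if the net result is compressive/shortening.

0.0738 mm

Internal axial forces (sectioning from the free end, tension +): N_CD = 7.13 kN, N_BC = -12.27 kN, N_AB = 26.23 kN.
A_AB = 913.3 mm².
A_BC = 479.2 mm².
A_CD = 569.8 mm².
δ_AB = 26230·834/(913.3·112000) = 0.2139 mm
δ_BC = -12270·879/(479.2·112000) = -0.201 mm
δ_CD = 7130·545/(569.8·112000) = 0.06089 mm
δ = Σδ_i = 0.07378 mm.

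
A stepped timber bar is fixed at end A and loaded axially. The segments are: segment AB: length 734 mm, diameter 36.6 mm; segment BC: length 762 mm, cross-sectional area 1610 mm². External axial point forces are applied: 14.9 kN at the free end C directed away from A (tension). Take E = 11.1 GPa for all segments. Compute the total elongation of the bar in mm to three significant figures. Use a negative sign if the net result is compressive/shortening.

1.57 mm

Internal axial forces (sectioning from the free end, tension +): N_BC = 14.9 kN, N_AB = 14.9 kN.
A_AB = 1052 mm².
δ_AB = 14900·734/(1052·11100) = 0.9365 mm
δ_BC = 14900·762/(1610·11100) = 0.6353 mm
δ = Σδ_i = 1.572 mm.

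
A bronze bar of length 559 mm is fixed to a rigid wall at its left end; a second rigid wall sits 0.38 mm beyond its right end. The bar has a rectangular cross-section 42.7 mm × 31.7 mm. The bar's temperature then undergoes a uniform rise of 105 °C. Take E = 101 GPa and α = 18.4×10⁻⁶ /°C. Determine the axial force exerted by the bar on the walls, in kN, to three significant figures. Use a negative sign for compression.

-171 kN

Free thermal expansion αLΔT = 18.4e-6 · 559 · 105 = 1.08 mm.
The walls engage after the gap closes; constrained expansion = 1.08 − 0.38 = 0.7 mm.
The walls impose strain ε = −(0.7)/559 = -1.2522e-03; σ = Eε = 101000 · -1.2522e-03 = -126.5 MPa.
Wall reaction R = σ·A = -126.5·1354 = -171200 N = -171.2 kN.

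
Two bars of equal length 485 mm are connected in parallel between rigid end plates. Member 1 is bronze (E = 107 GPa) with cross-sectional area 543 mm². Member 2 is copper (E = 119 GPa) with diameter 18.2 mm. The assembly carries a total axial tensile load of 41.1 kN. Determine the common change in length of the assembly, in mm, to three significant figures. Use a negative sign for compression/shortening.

A_2 = 260.2 mm².
Equal strain + equilibrium ⇒ each member carries load in proportion to AE: A₁E₁ = 58100000 N, A₂E₂ = 30960000 N, ΣAE = 89060000 N.
δ = PL/ΣAE = 41100·485/89060000 = 0.2238 mm.

0.224 mm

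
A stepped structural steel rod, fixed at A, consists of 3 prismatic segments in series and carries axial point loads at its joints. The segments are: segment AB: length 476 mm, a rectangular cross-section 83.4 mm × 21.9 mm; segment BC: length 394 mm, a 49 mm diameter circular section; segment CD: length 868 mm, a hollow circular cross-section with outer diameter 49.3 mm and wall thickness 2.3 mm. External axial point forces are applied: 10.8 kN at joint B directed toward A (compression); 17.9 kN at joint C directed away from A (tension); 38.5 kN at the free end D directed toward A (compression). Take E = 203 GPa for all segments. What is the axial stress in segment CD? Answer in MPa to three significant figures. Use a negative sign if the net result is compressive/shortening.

Internal axial forces (sectioning from the free end, tension +): N_CD = -38.5 kN, N_BC = -20.6 kN, N_AB = -31.4 kN.
A_CD = 339.6 mm².
σ_CD = N_CD/A_CD = -38500/339.6 = -113.4 MPa.

-113 MPa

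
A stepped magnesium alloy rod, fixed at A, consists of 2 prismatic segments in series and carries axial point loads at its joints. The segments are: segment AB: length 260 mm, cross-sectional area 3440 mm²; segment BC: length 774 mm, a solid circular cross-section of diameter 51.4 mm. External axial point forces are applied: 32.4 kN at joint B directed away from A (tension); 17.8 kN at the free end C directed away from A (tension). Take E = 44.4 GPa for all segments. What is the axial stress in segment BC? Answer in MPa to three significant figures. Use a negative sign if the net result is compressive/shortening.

Internal axial forces (sectioning from the free end, tension +): N_BC = 17.8 kN, N_AB = 50.2 kN.
A_BC = 2075 mm².
σ_BC = N_BC/A_BC = 17800/2075 = 8.578 MPa.

8.58 MPa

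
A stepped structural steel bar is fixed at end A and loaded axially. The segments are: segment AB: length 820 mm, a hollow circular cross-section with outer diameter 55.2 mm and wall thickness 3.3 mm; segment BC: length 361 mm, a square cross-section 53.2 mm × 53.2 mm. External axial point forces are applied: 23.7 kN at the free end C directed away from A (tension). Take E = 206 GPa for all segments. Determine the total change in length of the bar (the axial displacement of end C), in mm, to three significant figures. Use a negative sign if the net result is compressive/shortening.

0.190 mm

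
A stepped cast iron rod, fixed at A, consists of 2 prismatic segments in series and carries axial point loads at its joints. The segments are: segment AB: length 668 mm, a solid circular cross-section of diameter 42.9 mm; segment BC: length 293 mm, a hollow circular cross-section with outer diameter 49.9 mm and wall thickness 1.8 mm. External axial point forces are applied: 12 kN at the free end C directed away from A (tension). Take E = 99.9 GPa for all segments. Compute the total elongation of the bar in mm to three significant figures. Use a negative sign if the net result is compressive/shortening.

0.185 mm

Internal axial forces (sectioning from the free end, tension +): N_BC = 12 kN, N_AB = 12 kN.
A_AB = 1445 mm².
A_BC = 272 mm².
δ_AB = 12000·668/(1445·99900) = 0.05551 mm
δ_BC = 12000·293/(272·99900) = 0.1294 mm
δ = Σδ_i = 0.1849 mm.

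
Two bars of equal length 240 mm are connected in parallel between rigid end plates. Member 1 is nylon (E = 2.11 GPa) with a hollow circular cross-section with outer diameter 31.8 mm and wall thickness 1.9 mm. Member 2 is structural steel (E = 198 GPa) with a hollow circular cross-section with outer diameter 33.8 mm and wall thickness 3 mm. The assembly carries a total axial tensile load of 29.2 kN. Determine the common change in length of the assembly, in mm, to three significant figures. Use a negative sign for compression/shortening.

0.121 mm

A_1 = 178.5 mm².
A_2 = 290.3 mm².
Equal strain + equilibrium ⇒ each member carries load in proportion to AE: A₁E₁ = 376600 N, A₂E₂ = 57480000 N, ΣAE = 57850000 N.
δ = PL/ΣAE = 29200·240/57850000 = 0.1211 mm.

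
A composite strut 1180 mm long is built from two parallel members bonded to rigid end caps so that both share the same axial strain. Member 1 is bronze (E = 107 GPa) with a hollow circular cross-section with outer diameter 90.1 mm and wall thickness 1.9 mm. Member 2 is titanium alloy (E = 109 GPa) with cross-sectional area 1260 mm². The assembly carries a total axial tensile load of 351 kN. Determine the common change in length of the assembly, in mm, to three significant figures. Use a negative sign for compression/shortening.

A_1 = 526.5 mm².
Equal strain + equilibrium ⇒ each member carries load in proportion to AE: A₁E₁ = 56330000 N, A₂E₂ = 137300000 N, ΣAE = 193700000 N.
δ = PL/ΣAE = 351000·1180/193700000 = 2.139 mm.

2.14 mm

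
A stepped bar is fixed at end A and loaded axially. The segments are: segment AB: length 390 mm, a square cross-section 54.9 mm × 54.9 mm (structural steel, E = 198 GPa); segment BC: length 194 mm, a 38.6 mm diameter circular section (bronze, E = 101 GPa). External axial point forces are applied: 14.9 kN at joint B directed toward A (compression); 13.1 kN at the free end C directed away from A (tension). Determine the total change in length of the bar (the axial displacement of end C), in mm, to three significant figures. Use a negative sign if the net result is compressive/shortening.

0.0203 mm

Internal axial forces (sectioning from the free end, tension +): N_BC = 13.1 kN, N_AB = -1.8 kN.
A_AB = 3014 mm².
A_BC = 1170 mm².
δ_AB = -1800·390/(3014·198000) = -0.001176 mm
δ_BC = 13100·194/(1170·101000) = 0.0215 mm
δ = Σδ_i = 0.02033 mm.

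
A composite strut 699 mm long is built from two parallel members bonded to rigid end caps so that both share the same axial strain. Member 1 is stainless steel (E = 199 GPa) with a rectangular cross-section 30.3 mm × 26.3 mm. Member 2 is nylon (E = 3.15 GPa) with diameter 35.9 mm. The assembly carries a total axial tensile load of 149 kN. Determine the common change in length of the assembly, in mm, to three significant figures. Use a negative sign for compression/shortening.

0.644 mm

A_1 = 796.9 mm².
A_2 = 1012 mm².
Equal strain + equilibrium ⇒ each member carries load in proportion to AE: A₁E₁ = 158600000 N, A₂E₂ = 3189000 N, ΣAE = 161800000 N.
δ = PL/ΣAE = 149000·699/161800000 = 0.6438 mm.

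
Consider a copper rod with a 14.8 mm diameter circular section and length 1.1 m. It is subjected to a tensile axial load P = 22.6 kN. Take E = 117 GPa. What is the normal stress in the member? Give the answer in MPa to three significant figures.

131 MPa

A = 172 mm².
σ = N/A = 22600/172 = 131.4 MPa.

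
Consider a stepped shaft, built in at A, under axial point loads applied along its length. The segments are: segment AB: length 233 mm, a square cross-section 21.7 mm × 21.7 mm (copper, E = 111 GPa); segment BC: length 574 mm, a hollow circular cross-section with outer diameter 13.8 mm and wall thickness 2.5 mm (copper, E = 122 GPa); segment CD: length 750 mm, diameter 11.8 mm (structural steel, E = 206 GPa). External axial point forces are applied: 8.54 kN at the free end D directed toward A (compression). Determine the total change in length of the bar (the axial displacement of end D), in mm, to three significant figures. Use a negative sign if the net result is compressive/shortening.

-0.775 mm

Internal axial forces (sectioning from the free end, tension +): N_CD = -8.54 kN, N_BC = -8.54 kN, N_AB = -8.54 kN.
A_AB = 470.9 mm².
A_BC = 88.75 mm².
A_CD = 109.4 mm².
δ_AB = -8540·233/(470.9·111000) = -0.03807 mm
δ_BC = -8540·574/(88.75·122000) = -0.4527 mm
δ_CD = -8540·750/(109.4·206000) = -0.2843 mm
δ = Σδ_i = -0.7751 mm.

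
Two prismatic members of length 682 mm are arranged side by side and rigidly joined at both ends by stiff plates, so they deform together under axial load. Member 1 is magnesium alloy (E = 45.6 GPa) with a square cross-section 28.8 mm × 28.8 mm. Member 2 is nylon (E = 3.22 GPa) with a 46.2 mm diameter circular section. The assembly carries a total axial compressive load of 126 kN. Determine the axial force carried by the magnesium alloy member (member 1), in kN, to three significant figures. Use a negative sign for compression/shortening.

A_1 = 829.4 mm².
A_2 = 1676 mm².
Equal strain + equilibrium ⇒ each member carries load in proportion to AE: A₁E₁ = 37820000 N, A₂E₂ = 5398000 N, ΣAE = 43220000 N.
F₁ = P·A₁E₁/ΣAE = -126000·37820000/43220000 = -110300 N.

-110 kN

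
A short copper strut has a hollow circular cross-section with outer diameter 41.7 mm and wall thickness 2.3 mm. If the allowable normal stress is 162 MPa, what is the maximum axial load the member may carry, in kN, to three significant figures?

46.1 kN

A = 284.7 mm².
P_max = σ_allow · A = 162 · 284.7 = 46120 N = 46.12 kN.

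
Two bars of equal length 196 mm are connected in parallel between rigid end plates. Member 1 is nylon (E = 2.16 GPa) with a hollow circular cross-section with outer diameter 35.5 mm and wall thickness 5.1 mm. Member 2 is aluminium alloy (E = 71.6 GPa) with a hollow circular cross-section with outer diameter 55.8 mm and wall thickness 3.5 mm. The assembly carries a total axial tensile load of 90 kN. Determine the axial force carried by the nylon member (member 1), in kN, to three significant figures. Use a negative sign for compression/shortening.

2.24 kN

A_1 = 487.1 mm².
A_2 = 575.1 mm².
Equal strain + equilibrium ⇒ each member carries load in proportion to AE: A₁E₁ = 1052000 N, A₂E₂ = 41170000 N, ΣAE = 42230000 N.
F₁ = P·A₁E₁/ΣAE = 90000·1052000/42230000 = 2242 N.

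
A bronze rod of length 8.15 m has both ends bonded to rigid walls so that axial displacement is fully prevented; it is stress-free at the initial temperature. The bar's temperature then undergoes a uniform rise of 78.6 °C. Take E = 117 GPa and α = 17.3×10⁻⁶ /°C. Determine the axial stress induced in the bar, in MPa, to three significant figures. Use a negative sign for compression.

Free thermal expansion αLΔT = 17.3e-6 · 8150 · 78.6 = 11.08 mm.
The walls impose strain ε = −(11.08)/8150 = -1.3598e-03; σ = Eε = 117000 · -1.3598e-03 = -159.1 MPa.

-159 MPa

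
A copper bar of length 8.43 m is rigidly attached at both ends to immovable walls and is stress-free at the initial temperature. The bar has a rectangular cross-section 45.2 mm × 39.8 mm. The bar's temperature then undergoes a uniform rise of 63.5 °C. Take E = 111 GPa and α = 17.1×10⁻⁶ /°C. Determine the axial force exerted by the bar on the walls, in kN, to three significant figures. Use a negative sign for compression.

Free thermal expansion αLΔT = 17.1e-6 · 8430 · 63.5 = 9.154 mm.
The walls impose strain ε = −(9.154)/8430 = -1.0859e-03; σ = Eε = 111000 · -1.0859e-03 = -120.5 MPa.
Wall reaction R = σ·A = -120.5·1799 = -216800 N = -216.8 kN.

-217 kN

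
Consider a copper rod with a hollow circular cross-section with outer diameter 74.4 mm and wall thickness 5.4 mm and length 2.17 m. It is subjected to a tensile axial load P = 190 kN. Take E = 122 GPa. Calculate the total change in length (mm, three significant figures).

2.89 mm

A = 1171 mm².
δ_mech = NL/(AE) = 190000·2170/(1171·122000) = 2.887 mm.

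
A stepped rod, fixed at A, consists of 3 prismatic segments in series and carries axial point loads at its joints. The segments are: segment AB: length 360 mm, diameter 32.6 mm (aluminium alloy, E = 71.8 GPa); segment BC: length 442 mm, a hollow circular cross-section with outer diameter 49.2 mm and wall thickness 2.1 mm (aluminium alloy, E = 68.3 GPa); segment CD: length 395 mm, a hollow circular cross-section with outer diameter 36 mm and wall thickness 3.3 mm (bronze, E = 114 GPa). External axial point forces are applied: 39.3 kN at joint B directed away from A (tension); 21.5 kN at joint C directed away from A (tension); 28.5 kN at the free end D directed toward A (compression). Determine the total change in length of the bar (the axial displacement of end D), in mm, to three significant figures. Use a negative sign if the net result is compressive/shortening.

Internal axial forces (sectioning from the free end, tension +): N_CD = -28.5 kN, N_BC = -7 kN, N_AB = 32.3 kN.
A_AB = 834.7 mm².
A_BC = 310.7 mm².
A_CD = 339 mm².
δ_AB = 32300·360/(834.7·71800) = 0.194 mm
δ_BC = -7000·442/(310.7·68300) = -0.1458 mm
δ_CD = -28500·395/(339·114000) = -0.2913 mm
δ = Σδ_i = -0.243 mm.

-0.243 mm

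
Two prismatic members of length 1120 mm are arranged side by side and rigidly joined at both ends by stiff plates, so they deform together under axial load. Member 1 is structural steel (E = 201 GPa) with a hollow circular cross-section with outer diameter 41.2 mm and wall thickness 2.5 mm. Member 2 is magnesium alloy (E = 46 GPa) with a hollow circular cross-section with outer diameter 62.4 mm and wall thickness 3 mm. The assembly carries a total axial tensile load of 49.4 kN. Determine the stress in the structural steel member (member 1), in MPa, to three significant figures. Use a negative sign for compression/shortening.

114 MPa

A_1 = 303.9 mm².
A_2 = 559.8 mm².
Equal strain + equilibrium ⇒ each member carries load in proportion to AE: A₁E₁ = 61090000 N, A₂E₂ = 25750000 N, ΣAE = 86850000 N.
σ₁ = P·E₁/ΣAE = 49400·201000/86850000 = 114.3 MPa.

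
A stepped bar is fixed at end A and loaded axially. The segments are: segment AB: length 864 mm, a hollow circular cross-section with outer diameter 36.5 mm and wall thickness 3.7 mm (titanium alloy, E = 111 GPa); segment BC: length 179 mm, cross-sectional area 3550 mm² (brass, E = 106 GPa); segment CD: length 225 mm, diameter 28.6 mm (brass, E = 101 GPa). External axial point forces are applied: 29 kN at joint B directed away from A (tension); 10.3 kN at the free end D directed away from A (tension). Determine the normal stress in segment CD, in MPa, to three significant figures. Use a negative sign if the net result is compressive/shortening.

Internal axial forces (sectioning from the free end, tension +): N_CD = 10.3 kN, N_BC = 10.3 kN, N_AB = 39.3 kN.
A_CD = 642.4 mm².
σ_CD = N_CD/A_CD = 10300/642.4 = 16.03 MPa.

16.0 MPa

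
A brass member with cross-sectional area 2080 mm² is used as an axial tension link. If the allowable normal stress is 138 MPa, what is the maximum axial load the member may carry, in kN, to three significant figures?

P_max = σ_allow · A = 138 · 2080 = 287000 N = 287 kN.

287 kN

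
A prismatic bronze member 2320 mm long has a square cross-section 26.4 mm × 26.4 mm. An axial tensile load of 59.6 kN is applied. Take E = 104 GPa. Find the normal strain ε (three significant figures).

A = 697 mm².
σ = N/A = 85.51 MPa; ε = σ/E = 85.51/104000 = 8.223e-04.

8.22e-04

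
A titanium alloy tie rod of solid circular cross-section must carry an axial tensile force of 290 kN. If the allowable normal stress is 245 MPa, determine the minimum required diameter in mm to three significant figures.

Required area A ≥ P/σ_allow = 290000/245 = 1184 mm².
For a solid circular section, d ≥ √(4A/π) = 38.82 mm.

38.8 mm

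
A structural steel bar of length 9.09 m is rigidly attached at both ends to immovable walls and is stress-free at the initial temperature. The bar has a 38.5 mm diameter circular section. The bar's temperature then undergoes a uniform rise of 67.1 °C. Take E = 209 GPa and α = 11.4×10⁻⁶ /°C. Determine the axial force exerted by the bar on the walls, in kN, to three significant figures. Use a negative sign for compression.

-186 kN

Free thermal expansion αLΔT = 11.4e-6 · 9090 · 67.1 = 6.953 mm.
The walls impose strain ε = −(6.953)/9090 = -7.6494e-04; σ = Eε = 209000 · -7.6494e-04 = -159.9 MPa.
Wall reaction R = σ·A = -159.9·1164 = -186100 N = -186.1 kN.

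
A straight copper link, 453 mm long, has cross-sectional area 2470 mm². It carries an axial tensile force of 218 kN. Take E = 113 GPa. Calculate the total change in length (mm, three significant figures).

δ_mech = NL/(AE) = 218000·453/(2470·113000) = 0.3538 mm.

0.354 mm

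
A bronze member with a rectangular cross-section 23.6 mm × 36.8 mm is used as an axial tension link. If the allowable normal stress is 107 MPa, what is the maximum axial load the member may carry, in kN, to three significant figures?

92.9 kN

A = 868.5 mm².
P_max = σ_allow · A = 107 · 868.5 = 92930 N = 92.93 kN.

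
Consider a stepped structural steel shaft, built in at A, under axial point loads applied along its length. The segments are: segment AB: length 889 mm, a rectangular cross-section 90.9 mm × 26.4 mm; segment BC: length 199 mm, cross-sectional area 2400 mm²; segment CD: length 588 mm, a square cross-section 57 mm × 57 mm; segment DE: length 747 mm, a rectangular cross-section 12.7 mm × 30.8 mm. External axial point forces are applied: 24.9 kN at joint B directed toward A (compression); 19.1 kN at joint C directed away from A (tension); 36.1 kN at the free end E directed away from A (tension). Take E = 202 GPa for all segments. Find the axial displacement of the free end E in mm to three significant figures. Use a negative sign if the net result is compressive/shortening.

Internal axial forces (sectioning from the free end, tension +): N_DE = 36.1 kN, N_CD = 36.1 kN, N_BC = 55.2 kN, N_AB = 30.3 kN.
A_AB = 2400 mm².
A_CD = 3249 mm².
A_DE = 391.2 mm².
δ_AB = 30300·889/(2400·202000) = 0.05557 mm
δ_BC = 55200·199/(2400·202000) = 0.02266 mm
δ_CD = 36100·588/(3249·202000) = 0.03234 mm
δ_DE = 36100·747/(391.2·202000) = 0.3413 mm
δ = Σδ_i = 0.4519 mm.

0.452 mm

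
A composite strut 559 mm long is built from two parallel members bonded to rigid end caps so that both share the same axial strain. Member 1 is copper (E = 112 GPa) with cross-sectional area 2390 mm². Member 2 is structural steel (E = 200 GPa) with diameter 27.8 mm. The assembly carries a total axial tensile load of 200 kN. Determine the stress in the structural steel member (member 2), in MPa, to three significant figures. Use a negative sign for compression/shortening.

A_2 = 607 mm².
Equal strain + equilibrium ⇒ each member carries load in proportion to AE: A₁E₁ = 267700000 N, A₂E₂ = 121400000 N, ΣAE = 389100000 N.
σ₂ = P·E₂/ΣAE = 200000·200000/389100000 = 102.8 MPa.

103 MPa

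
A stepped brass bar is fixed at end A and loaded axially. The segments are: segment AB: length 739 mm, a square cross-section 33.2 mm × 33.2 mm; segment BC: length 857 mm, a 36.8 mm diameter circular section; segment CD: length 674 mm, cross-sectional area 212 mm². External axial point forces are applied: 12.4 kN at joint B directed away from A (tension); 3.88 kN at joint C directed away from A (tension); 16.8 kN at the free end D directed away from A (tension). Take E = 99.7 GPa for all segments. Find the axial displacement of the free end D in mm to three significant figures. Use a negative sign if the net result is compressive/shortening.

0.925 mm

Internal axial forces (sectioning from the free end, tension +): N_CD = 16.8 kN, N_BC = 20.68 kN, N_AB = 33.08 kN.
A_AB = 1102 mm².
A_BC = 1064 mm².
δ_AB = 33080·739/(1102·99700) = 0.2225 mm
δ_BC = 20680·857/(1064·99700) = 0.1671 mm
δ_CD = 16800·674/(212·99700) = 0.5357 mm
δ = Σδ_i = 0.9253 mm.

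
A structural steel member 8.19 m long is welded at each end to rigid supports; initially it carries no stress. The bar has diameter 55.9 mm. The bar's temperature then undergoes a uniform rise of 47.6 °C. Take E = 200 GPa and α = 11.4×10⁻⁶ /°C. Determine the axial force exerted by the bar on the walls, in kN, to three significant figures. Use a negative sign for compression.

Free thermal expansion αLΔT = 11.4e-6 · 8190 · 47.6 = 4.444 mm.
The walls impose strain ε = −(4.444)/8190 = -5.4264e-04; σ = Eε = 200000 · -5.4264e-04 = -108.5 MPa.
Wall reaction R = σ·A = -108.5·2454 = -266400 N = -266.4 kN.

-266 kN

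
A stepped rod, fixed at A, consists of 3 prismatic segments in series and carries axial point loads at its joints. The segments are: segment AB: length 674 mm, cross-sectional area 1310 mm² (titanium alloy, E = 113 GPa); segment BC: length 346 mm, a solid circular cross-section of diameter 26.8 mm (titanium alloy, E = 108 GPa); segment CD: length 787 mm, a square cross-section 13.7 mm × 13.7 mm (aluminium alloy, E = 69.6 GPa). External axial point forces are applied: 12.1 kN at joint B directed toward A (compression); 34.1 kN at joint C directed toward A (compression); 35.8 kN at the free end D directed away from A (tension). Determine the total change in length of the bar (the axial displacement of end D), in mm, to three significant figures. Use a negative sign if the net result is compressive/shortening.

Internal axial forces (sectioning from the free end, tension +): N_CD = 35.8 kN, N_BC = 1.7 kN, N_AB = -10.4 kN.
A_BC = 564.1 mm².
A_CD = 187.7 mm².
δ_AB = -10400·674/(1310·113000) = -0.04735 mm
δ_BC = 1700·346/(564.1·108000) = 0.009655 mm
δ_CD = 35800·787/(187.7·69600) = 2.157 mm
δ = Σδ_i = 2.119 mm.

2.12 mm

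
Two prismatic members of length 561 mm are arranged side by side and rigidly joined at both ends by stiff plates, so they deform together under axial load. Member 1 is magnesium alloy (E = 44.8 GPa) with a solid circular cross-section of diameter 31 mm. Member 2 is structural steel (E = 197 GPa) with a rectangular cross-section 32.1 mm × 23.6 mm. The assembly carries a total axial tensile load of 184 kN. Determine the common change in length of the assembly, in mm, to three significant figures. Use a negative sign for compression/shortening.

0.564 mm

A_1 = 754.8 mm².
A_2 = 757.6 mm².
Equal strain + equilibrium ⇒ each member carries load in proportion to AE: A₁E₁ = 33810000 N, A₂E₂ = 149200000 N, ΣAE = 183100000 N.
δ = PL/ΣAE = 184000·561/183100000 = 0.5639 mm.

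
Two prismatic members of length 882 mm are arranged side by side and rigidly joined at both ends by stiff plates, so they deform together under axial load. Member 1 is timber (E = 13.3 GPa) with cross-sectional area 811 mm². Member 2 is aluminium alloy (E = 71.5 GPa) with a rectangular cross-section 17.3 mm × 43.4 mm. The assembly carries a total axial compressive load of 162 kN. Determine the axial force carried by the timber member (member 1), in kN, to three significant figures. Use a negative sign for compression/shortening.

-27.1 kN

A_2 = 750.8 mm².
Equal strain + equilibrium ⇒ each member carries load in proportion to AE: A₁E₁ = 10790000 N, A₂E₂ = 53680000 N, ΣAE = 64470000 N.
F₁ = P·A₁E₁/ΣAE = -162000·10790000/64470000 = -27100 N.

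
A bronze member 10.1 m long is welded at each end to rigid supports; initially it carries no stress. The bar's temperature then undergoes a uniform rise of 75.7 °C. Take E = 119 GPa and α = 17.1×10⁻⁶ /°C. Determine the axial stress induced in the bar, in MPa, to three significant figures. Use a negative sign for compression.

-154 MPa

Free thermal expansion αLΔT = 17.1e-6 · 10100 · 75.7 = 13.07 mm.
The walls impose strain ε = −(13.07)/10100 = -1.2945e-03; σ = Eε = 119000 · -1.2945e-03 = -154 MPa.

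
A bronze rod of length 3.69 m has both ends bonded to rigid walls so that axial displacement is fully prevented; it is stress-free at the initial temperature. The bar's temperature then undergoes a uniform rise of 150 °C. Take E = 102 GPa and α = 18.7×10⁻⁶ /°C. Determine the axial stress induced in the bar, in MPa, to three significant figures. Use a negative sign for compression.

-286 MPa

Free thermal expansion αLΔT = 18.7e-6 · 3690 · 150 = 10.35 mm.
The walls impose strain ε = −(10.35)/3690 = -2.8050e-03; σ = Eε = 102000 · -2.8050e-03 = -286.1 MPa.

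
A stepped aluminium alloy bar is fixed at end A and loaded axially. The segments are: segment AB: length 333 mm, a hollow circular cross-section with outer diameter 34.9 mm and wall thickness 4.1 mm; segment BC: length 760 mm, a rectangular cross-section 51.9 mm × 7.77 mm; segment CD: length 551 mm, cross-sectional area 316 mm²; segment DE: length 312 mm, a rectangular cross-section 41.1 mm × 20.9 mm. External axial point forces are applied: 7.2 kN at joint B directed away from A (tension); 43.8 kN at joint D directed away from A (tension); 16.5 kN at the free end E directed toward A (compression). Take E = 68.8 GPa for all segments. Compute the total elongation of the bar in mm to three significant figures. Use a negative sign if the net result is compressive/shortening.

Internal axial forces (sectioning from the free end, tension +): N_DE = -16.5 kN, N_CD = 27.3 kN, N_BC = 27.3 kN, N_AB = 34.5 kN.
A_AB = 396.7 mm².
A_BC = 403.3 mm².
A_DE = 859 mm².
δ_AB = 34500·333/(396.7·68800) = 0.4209 mm
δ_BC = 27300·760/(403.3·68800) = 0.7478 mm
δ_CD = 27300·551/(316·68800) = 0.6919 mm
δ_DE = -16500·312/(859·68800) = -0.08711 mm
δ = Σδ_i = 1.774 mm.

1.77 mm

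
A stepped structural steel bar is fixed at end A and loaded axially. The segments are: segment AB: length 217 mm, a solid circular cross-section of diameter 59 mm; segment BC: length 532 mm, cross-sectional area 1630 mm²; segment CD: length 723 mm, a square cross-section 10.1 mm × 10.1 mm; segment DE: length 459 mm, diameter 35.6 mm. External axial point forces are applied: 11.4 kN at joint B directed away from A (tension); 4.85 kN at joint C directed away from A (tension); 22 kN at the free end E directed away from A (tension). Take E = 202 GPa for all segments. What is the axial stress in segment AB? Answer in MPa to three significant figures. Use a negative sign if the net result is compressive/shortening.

14.0 MPa

Internal axial forces (sectioning from the free end, tension +): N_DE = 22 kN, N_CD = 22 kN, N_BC = 26.85 kN, N_AB = 38.25 kN.
A_AB = 2734 mm².
σ_AB = N_AB/A_AB = 38250/2734 = 13.99 MPa.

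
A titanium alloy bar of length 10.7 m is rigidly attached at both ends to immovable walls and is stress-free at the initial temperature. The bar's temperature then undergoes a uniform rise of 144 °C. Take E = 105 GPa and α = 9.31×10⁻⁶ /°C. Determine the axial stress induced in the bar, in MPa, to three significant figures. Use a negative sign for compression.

Free thermal expansion αLΔT = 9.31e-6 · 10700 · 144 = 14.34 mm.
The walls impose strain ε = −(14.34)/10700 = -1.3406e-03; σ = Eε = 105000 · -1.3406e-03 = -140.8 MPa.

-141 MPa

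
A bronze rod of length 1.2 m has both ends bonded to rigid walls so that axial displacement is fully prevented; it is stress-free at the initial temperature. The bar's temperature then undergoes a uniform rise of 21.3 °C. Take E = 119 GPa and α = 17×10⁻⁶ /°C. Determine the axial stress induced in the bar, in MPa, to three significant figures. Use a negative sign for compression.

-43.1 MPa

Free thermal expansion αLΔT = 17e-6 · 1200 · 21.3 = 0.4345 mm.
The walls impose strain ε = −(0.4345)/1200 = -3.6210e-04; σ = Eε = 119000 · -3.6210e-04 = -43.09 MPa.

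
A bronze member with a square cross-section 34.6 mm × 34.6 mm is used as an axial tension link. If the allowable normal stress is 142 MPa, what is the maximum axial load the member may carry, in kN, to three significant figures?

170 kN

A = 1197 mm².
P_max = σ_allow · A = 142 · 1197 = 170000 N = 170 kN.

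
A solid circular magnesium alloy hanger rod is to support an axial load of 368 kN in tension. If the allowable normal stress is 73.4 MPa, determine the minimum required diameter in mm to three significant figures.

Required area A ≥ P/σ_allow = 368000/73.4 = 5014 mm².
For a solid circular section, d ≥ √(4A/π) = 79.9 mm.

79.9 mm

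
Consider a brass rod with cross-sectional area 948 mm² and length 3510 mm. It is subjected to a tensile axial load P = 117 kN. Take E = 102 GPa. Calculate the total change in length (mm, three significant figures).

4.25 mm

δ_mech = NL/(AE) = 117000·3510/(948·102000) = 4.247 mm.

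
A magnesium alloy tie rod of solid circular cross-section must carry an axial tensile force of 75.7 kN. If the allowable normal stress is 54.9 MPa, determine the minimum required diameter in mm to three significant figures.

41.9 mm

Required area A ≥ P/σ_allow = 75700/54.9 = 1379 mm².
For a solid circular section, d ≥ √(4A/π) = 41.9 mm.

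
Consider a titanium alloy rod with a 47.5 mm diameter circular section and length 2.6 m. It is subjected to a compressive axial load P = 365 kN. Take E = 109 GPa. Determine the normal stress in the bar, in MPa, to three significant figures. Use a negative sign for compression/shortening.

A = 1772 mm².
σ = N/A = -365000/1772 = -206 MPa.

-206 MPa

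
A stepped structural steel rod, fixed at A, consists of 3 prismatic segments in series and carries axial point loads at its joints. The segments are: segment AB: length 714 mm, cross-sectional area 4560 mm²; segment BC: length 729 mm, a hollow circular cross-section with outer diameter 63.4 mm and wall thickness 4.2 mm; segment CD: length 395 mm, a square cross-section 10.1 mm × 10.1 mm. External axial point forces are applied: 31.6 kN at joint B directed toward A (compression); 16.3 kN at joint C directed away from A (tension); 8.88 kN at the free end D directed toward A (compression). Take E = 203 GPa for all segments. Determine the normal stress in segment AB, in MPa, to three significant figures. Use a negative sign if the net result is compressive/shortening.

Internal axial forces (sectioning from the free end, tension +): N_CD = -8.88 kN, N_BC = 7.42 kN, N_AB = -24.18 kN.
σ_AB = N_AB/A_AB = -24180/4560 = -5.303 MPa.

-5.30 MPa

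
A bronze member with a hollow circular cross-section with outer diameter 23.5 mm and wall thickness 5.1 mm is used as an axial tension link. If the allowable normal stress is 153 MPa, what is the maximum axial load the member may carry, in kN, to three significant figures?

45.1 kN

A = 294.8 mm².
P_max = σ_allow · A = 153 · 294.8 = 45110 N = 45.11 kN.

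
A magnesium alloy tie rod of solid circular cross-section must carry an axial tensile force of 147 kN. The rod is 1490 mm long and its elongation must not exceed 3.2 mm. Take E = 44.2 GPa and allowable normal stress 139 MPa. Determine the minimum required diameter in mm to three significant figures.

Required area A ≥ P/σ_allow = 147000/139 = 1058 mm².
For a solid circular section, d ≥ √(4A/π) = 36.69 mm.
Elongation limit: A ≥ PL/(Eδ_allow) = 147000·1490/(44200·3.2) = 1549 mm² ⇒ d ≥ 44.4 mm.
The elongation limit governs.

44.4 mm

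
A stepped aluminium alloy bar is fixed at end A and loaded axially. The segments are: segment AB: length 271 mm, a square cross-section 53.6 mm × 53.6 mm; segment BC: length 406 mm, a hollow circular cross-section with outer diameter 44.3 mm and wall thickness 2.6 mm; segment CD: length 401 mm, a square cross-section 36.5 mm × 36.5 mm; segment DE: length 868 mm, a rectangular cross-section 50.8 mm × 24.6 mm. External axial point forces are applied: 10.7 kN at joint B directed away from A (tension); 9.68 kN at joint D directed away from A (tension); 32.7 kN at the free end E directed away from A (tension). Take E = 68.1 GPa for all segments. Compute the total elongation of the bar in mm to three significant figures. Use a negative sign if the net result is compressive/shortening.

1.34 mm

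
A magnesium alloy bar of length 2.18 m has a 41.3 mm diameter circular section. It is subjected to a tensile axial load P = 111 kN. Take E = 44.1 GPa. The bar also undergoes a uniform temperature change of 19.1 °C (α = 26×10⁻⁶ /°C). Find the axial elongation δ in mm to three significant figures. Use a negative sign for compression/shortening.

A = 1340 mm².
δ_mech = NL/(AE) = 111000·2180/(1340·44100) = 4.096 mm.
δ_thermal = αLΔT = 26e-6·2180·19.1 = 1.083 mm.
δ = δ_mech + δ_thermal = 5.179 mm.

5.18 mm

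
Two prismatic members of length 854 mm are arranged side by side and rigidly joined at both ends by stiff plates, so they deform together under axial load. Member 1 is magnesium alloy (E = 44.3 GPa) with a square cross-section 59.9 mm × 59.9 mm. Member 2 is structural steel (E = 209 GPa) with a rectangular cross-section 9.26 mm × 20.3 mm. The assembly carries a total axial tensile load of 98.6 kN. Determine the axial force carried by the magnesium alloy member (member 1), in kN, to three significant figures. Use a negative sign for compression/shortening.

79.1 kN

A_1 = 3588 mm².
A_2 = 188 mm².
Equal strain + equilibrium ⇒ each member carries load in proportion to AE: A₁E₁ = 158900000 N, A₂E₂ = 39290000 N, ΣAE = 198200000 N.
F₁ = P·A₁E₁/ΣAE = 98600·158900000/198200000 = 79060 N.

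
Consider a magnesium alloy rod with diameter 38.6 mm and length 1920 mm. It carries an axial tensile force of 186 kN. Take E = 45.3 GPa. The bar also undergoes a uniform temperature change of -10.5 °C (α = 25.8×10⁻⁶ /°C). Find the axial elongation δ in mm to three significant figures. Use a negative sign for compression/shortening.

A = 1170 mm².
δ_mech = NL/(AE) = 186000·1920/(1170·45300) = 6.737 mm.
δ_thermal = αLΔT = 25.8e-6·1920·-10.5 = -0.5201 mm.
δ = δ_mech + δ_thermal = 6.217 mm.

6.22 mm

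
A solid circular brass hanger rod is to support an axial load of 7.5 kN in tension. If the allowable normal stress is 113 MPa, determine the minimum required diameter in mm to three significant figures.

Required area A ≥ P/σ_allow = 7500/113 = 66.37 mm².
For a solid circular section, d ≥ √(4A/π) = 9.193 mm.

9.19 mm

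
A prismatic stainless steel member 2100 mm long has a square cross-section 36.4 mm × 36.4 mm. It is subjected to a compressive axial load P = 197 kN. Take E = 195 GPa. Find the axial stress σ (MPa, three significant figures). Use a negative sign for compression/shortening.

-149 MPa

A = 1325 mm².
σ = N/A = -197000/1325 = -148.7 MPa.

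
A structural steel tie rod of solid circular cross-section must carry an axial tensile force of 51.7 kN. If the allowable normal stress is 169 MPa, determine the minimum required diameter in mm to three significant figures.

Required area A ≥ P/σ_allow = 51700/169 = 305.9 mm².
For a solid circular section, d ≥ √(4A/π) = 19.74 mm.

19.7 mm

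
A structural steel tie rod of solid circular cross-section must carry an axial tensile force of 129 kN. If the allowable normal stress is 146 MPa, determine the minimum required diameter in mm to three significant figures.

Required area A ≥ P/σ_allow = 129000/146 = 883.6 mm².
For a solid circular section, d ≥ √(4A/π) = 33.54 mm.

33.5 mm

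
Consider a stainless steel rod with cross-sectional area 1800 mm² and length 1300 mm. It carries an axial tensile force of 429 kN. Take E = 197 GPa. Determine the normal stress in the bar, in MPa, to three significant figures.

σ = N/A = 429000/1800 = 238.3 MPa.

238 MPa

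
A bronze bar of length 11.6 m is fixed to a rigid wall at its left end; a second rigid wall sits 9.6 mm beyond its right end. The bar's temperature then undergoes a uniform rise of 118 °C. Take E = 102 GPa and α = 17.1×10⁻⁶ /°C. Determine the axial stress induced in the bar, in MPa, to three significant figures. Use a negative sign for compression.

-121 MPa

Free thermal expansion αLΔT = 17.1e-6 · 11600 · 118 = 23.41 mm.
The walls engage after the gap closes; constrained expansion = 23.41 − 9.6 = 13.81 mm.
The walls impose strain ε = −(13.81)/11600 = -1.1902e-03; σ = Eε = 102000 · -1.1902e-03 = -121.4 MPa.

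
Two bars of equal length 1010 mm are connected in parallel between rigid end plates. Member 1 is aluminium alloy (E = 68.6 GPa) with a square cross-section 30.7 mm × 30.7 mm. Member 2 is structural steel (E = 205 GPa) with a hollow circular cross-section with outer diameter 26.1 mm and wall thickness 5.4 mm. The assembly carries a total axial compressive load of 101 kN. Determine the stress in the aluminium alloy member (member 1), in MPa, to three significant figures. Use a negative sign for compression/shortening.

-50.7 MPa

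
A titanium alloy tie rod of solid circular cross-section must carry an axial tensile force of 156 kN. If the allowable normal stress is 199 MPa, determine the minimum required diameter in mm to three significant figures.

31.6 mm

Required area A ≥ P/σ_allow = 156000/199 = 783.9 mm².
For a solid circular section, d ≥ √(4A/π) = 31.59 mm.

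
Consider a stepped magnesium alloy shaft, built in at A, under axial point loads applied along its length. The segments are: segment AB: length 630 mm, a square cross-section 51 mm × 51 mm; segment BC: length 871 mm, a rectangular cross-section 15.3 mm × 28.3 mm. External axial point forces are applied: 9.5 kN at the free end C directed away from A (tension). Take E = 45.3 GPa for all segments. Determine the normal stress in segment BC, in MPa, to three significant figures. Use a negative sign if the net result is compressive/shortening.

21.9 MPa

Internal axial forces (sectioning from the free end, tension +): N_BC = 9.5 kN, N_AB = 9.5 kN.
A_BC = 433 mm².
σ_BC = N_BC/A_BC = 9500/433 = 21.94 MPa.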